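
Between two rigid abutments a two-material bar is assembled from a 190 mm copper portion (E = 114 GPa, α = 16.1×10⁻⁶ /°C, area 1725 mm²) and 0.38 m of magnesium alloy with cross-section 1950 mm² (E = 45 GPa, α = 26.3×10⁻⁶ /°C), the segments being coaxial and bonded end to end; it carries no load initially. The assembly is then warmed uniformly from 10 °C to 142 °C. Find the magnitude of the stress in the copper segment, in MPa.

If the supports were absent, the total length change would be Σ αᵢΔT Lᵢ = 16.1×10⁻⁶×132×190 + 26.3×10⁻⁶×132×380 = 1.723 mm.
The rigid supports impose zero overall length change; the single axial force P common to all segments must satisfy P Σ Lᵢ/(AᵢEᵢ) = δ_free.
The series flexibility is Σ Lᵢ/(AᵢEᵢ) = 190/(1725×114×10³) + 380/(1950×45×10³) = 5.297×10⁻⁶ mm/N.
So P = 1.723 / 5.297×10⁻⁶ = 325.3 kN, compressive.
σ_{copper} = P / A = 325300 / 1725 = 188.6 MPa.

σ ≈ 189 MPa (compressive)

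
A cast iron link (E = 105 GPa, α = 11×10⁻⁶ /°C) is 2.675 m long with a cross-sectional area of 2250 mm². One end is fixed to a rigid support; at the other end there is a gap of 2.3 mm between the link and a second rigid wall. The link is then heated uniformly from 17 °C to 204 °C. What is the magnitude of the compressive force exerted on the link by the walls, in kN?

If the wall were absent the link would grow by αΔT L = 11×10⁻⁶ × 187 × 2675 = 5.502 mm.
The gap closes (δ_free > 2.3 mm) and the wall then resists a further 5.502 − 2.3 = 3.202 mm of expansion.
That suppressed elongation corresponds to σ = E·Δ/L = 105×10³ × 3.202/2675 = 125.7 MPa.
Force on the wall = σA = 125.7 × 2250 mm² = 282.8 kN.

P ≈ 283 kN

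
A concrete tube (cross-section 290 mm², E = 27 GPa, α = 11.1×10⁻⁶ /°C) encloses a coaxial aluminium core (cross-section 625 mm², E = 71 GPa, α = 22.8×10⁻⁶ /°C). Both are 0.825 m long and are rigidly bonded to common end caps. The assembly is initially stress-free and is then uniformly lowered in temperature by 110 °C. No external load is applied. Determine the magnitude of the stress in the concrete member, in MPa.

The aluminium has the larger α, so on cooling it would change length more than the concrete if both were free. The rigid plates force a common final length, so the aluminium is put into tension and the concrete into compression, with equal and opposite forces P (no external load).
Setting the final lengths equal and cancelling L: (α₁ − α₂)ΔT = P/(A₁E₁) + P/(A₂E₂).
|α₁ − α₂|·ΔT = 11.7×10⁻⁶ × 110 = 0.001287.
1/(A₁E₁) + 1/(A₂E₂) = 1/(290×27×10³) + 1/(625×71×10³) = 1.502×10⁻⁷ N⁻¹.
P = 0.001287 / 1.502×10⁻⁷ = 8566 N = 8.566 kN.
σ_{concrete} = P/A₁ = 8566/290 = 29.54 MPa, compressive.

σ ≈ 29.5 MPa (compressive)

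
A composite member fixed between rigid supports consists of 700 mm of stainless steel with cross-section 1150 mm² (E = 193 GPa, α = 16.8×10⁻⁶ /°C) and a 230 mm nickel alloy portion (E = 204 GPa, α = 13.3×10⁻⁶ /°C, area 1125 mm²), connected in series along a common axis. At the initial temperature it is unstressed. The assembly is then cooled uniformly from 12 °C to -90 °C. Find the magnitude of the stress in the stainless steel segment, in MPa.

Free thermal contraction of the whole bar: Σ αᵢΔT Lᵢ = 16.8×10⁻⁶×102×700 + 13.3×10⁻⁶×102×230 = 1.512 mm.
Since the ends are fixed, an axial force P builds up, equal in every segment, with P · Σ Lᵢ/(AᵢEᵢ) = δ_free.
Σ Lᵢ/(AᵢEᵢ) = 700/(1150×193×10³) + 230/(1125×204×10³) = 4.156×10⁻⁶ mm/N.
So P = 1.512 / 4.156×10⁻⁶ = 363.7 kN, tensile.
σ_{stainless steel} = P / A = 363700 / 1150 = 316.3 MPa.

σ ≈ 316 MPa (tensile)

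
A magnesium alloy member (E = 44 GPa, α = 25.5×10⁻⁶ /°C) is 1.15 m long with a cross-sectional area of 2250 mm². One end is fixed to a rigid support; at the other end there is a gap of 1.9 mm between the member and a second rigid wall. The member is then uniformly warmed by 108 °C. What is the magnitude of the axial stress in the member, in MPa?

If the wall were absent the member would grow by αΔT L = 25.5×10⁻⁶ × 108 × 1150 = 3.167 mm.
The gap closes (δ_free > 1.9 mm) and the wall then resists a further 3.167 − 1.9 = 1.267 mm of expansion.
That suppressed elongation corresponds to σ = E·Δ/L = 44×10³ × 1.267/1150 = 48.48 MPa.

σ ≈ 48.5 MPa (compressive)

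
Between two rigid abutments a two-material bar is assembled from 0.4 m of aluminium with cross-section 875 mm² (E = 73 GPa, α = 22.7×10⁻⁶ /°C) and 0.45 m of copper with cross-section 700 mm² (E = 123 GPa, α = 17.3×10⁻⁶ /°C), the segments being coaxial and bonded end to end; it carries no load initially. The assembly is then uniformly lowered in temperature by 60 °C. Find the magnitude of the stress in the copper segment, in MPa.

If the supports were absent, the total length change would be Σ αᵢΔT Lᵢ = 22.7×10⁻⁶×60×400 + 17.3×10⁻⁶×60×450 = 1.012 mm.
Since the ends are fixed, an axial force P builds up, equal in every segment, with P · Σ Lᵢ/(AᵢEᵢ) = δ_free.
Σ Lᵢ/(AᵢEᵢ) = 400/(875×73×10³) + 450/(700×123×10³) = 1.149×10⁻⁵ mm/N.
Hence P = δ_free / Σ(L/AE) = 1.012/1.149×10⁻⁵ = 88.08 kN (tensile).
σ_{copper} = P / A = 88080 / 700 = 125.8 MPa.

σ ≈ 126 MPa (tensile)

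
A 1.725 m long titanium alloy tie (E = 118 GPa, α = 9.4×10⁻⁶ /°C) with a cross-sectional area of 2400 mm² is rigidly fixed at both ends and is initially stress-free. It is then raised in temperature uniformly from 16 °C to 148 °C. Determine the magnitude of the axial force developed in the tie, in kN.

The ends cannot move, so σ = EαΔT = 118×10³ × 9.4×10⁻⁶ × 132 = 146.4 MPa.
Axial force P = σA = 146.4 × 2400 = 351400 N = 351.4 kN, compressive.

P ≈ 351 kN (compressive)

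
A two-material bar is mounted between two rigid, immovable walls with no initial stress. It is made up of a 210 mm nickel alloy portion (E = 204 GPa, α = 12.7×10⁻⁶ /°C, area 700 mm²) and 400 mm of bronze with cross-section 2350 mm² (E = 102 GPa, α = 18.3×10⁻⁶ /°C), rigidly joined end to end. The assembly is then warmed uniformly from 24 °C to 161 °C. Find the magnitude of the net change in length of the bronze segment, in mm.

If the supports were absent, the total length change would be Σ αᵢΔT Lᵢ = 12.7×10⁻⁶×137×210 + 18.3×10⁻⁶×137×400 = 1.368 mm.
The walls prevent any net length change, so an axial force P (same in every segment) develops. Compatibility: P · Σ Lᵢ/(AᵢEᵢ) = δ_free.
Σ Lᵢ/(AᵢEᵢ) = 210/(700×204×10³) + 400/(2350×102×10³) = 3.139×10⁻⁶ mm/N.
P = 1.368 / 3.139×10⁻⁶ = 435800 N = 435.8 kN, compressive.
For the bronze segment, free thermal change = 18.3×10⁻⁶×137×400 = 1.003 mm and elastic change from P = 435800×400/(2350×102×10³) = 0.7273 mm; these oppose, so the net change is 0.276 mm (segment lengthens).

|ΔL| ≈ 0.276 mm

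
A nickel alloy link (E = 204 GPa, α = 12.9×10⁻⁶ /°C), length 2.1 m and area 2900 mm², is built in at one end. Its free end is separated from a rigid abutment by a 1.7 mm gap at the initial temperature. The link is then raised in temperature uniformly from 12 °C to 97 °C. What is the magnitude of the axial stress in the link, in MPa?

σ ≈ 58.5 MPa (compressive)

Free thermal elongation = αΔT L = 12.9×10⁻⁶ × 85 × 2100 = 2.303 mm.
This exceeds the 1.7 mm gap, so the wall pushes back. The portion of expansion that must be recovered elastically is δ_free − gap = 2.303 − 1.7 = 0.6026 mm.
Compatibility: PL/(AE) = 0.6026 mm, so σ = P/A = E × (0.6026/2100) = 58.54 MPa.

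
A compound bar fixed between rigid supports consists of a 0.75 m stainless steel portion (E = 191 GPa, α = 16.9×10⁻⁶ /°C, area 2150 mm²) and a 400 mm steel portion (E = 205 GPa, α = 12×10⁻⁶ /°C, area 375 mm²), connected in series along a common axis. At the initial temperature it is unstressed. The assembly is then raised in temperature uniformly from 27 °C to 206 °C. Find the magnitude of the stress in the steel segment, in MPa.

σ ≈ 1190 MPa (compressive)

Free thermal expansion of the whole bar: Σ αᵢΔT Lᵢ = 16.9×10⁻⁶×179×750 + 12×10⁻⁶×179×400 = 3.128 mm.
The rigid supports impose zero overall length change; the single axial force P common to all segments must satisfy P Σ Lᵢ/(AᵢEᵢ) = δ_free.
Σ Lᵢ/(AᵢEᵢ) = 750/(2150×191×10³) + 400/(375×205×10³) = 7.03×10⁻⁶ mm/N.
P = 3.128 / 7.03×10⁻⁶ = 445000 N = 445 kN, compressive.
σ_{steel} = P / A = 445000 / 375 = 1187 MPa.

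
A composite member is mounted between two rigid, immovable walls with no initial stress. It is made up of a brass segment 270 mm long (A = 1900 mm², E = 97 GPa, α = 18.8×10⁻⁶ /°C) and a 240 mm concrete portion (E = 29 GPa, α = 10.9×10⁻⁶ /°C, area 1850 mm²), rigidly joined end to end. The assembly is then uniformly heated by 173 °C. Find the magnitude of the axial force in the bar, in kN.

With the walls removed the bar would change length by δ_free = Σ αᵢΔT Lᵢ = 18.8×10⁻⁶×173×270 + 10.9×10⁻⁶×173×240 = 1.331 mm.
The walls prevent any net length change, so an axial force P (same in every segment) develops. Compatibility: P · Σ Lᵢ/(AᵢEᵢ) = δ_free.
The series flexibility is Σ Lᵢ/(AᵢEᵢ) = 270/(1900×97×10³) + 240/(1850×29×10³) = 5.938×10⁻⁶ mm/N.
Hence P = δ_free / Σ(L/AE) = 1.331/5.938×10⁻⁶ = 224.1 kN (compressive).

P ≈ 224 kN (compressive)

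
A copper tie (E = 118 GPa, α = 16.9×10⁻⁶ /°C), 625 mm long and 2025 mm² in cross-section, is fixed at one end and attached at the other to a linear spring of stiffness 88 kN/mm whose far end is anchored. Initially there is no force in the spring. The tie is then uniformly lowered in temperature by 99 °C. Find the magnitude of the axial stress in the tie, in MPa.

σ ≈ 36.9 MPa (tensile)

The unrestrained thermal change is αΔT L = 16.9×10⁻⁶ × 99 × 625 = 1.046 mm.
Let P be the tensile force in the spring. The tie extends elastically by PL/(AE) and the spring stretches by P/k; together these equal δ_free.
P [ L/(AE) + 1/k ] = δ_free → P [ 625/(2025×118×10³) + 1/(88×10³) ] = 1.046.
P = 1.046 / 1.398×10⁻⁵ = 74800 N.
σ = P/A = 74800/2025 = 36.94 MPa.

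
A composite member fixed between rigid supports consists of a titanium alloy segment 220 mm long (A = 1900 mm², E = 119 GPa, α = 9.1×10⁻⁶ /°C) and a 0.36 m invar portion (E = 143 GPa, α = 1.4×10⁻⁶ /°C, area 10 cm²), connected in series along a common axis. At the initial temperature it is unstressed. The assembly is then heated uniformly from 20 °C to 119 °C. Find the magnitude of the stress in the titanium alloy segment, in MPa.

Free thermal expansion of the whole bar: Σ αᵢΔT Lᵢ = 9.1×10⁻⁶×99×220 + 1.4×10⁻⁶×99×360 = 0.2481 mm.
Since the ends are fixed, an axial force P builds up, equal in every segment, with P · Σ Lᵢ/(AᵢEᵢ) = δ_free.
The series flexibility is Σ Lᵢ/(AᵢEᵢ) = 220/(1900×119×10³) + 360/(1000×143×10³) = 3.491×10⁻⁶ mm/N.
Hence P = δ_free / Σ(L/AE) = 0.2481/3.491×10⁻⁶ = 71.08 kN (compressive).
σ_{titanium alloy} = P / A = 71080 / 1900 = 37.41 MPa.

σ ≈ 37.4 MPa (compressive)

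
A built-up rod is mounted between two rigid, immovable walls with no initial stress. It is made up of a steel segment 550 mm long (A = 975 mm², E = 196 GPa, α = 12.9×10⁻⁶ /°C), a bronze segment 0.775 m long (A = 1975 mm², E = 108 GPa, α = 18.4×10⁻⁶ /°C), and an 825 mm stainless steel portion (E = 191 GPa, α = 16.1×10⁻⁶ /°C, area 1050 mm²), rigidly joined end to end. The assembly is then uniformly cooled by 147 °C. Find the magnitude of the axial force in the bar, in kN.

If the supports were absent, the total length change would be Σ αᵢΔT Lᵢ = 12.9×10⁻⁶×147×550 + 18.4×10⁻⁶×147×775 + 16.1×10⁻⁶×147×825 = 5.092 mm.
Since the ends are fixed, an axial force P builds up, equal in every segment, with P · Σ Lᵢ/(AᵢEᵢ) = δ_free.
Σ Lᵢ/(AᵢEᵢ) = 550/(975×196×10³) + 775/(1975×108×10³) + 825/(1050×191×10³) = 1.063×10⁻⁵ mm/N.
Hence P = δ_free / Σ(L/AE) = 5.092/1.063×10⁻⁵ = 479.2 kN (tensile).

P ≈ 479 kN (tensile)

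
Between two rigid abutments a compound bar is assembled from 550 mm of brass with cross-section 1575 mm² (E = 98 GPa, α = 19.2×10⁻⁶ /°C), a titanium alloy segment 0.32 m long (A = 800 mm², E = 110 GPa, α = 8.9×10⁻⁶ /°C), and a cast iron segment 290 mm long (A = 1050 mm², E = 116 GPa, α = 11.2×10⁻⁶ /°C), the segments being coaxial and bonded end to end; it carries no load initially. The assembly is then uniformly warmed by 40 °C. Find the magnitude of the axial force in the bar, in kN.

If the supports were absent, the total length change would be Σ αᵢΔT Lᵢ = 19.2×10⁻⁶×40×550 + 8.9×10⁻⁶×40×320 + 11.2×10⁻⁶×40×290 = 0.6662 mm.
The walls prevent any net length change, so an axial force P (same in every segment) develops. Compatibility: P · Σ Lᵢ/(AᵢEᵢ) = δ_free.
The series flexibility is Σ Lᵢ/(AᵢEᵢ) = 550/(1575×98×10³) + 320/(800×110×10³) + 290/(1050×116×10³) = 9.581×10⁻⁶ mm/N.
Hence P = δ_free / Σ(L/AE) = 0.6662/9.581×10⁻⁶ = 69.54 kN (compressive).

P ≈ 69.5 kN (compressive)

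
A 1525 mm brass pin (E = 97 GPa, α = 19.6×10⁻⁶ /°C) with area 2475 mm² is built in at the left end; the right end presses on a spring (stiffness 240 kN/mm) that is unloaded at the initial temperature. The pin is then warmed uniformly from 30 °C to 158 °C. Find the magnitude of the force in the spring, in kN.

The unrestrained thermal change is αΔT L = 19.6×10⁻⁶ × 128 × 1525 = 3.826 mm.
Let P be the compressive force at the spring. The pin shortens elastically by PL/(AE) and the spring compresses by P/k; together these equal δ_free.
P [ L/(AE) + 1/k ] = δ_free → P [ 1525/(2475×97×10³) + 1/(240×10³) ] = 3.826.
P = 3.826 / 1.052×10⁻⁵ = 363700 N.

P ≈ 364 kN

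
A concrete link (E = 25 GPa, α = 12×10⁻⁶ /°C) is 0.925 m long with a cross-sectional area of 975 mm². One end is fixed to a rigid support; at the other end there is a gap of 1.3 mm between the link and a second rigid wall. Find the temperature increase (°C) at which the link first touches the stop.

Contact occurs when the free expansion equals the gap: αΔT L = 1.3 mm.
ΔT = 1.3 / (12×10⁻⁶ × 925) = 117.1 °C.

ΔT ≈ 117 °C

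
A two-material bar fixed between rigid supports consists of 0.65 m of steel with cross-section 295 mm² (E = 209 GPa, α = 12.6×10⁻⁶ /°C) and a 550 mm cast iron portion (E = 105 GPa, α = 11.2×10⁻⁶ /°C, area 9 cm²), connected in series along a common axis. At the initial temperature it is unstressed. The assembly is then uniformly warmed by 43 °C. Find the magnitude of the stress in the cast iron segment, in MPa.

σ ≈ 41.9 MPa (compressive)

If the supports were absent, the total length change would be Σ αᵢΔT Lᵢ = 12.6×10⁻⁶×43×650 + 11.2×10⁻⁶×43×550 = 0.617 mm.
The walls prevent any net length change, so an axial force P (same in every segment) develops. Compatibility: P · Σ Lᵢ/(AᵢEᵢ) = δ_free.
The series flexibility is Σ Lᵢ/(AᵢEᵢ) = 650/(295×209×10³) + 550/(900×105×10³) = 1.636×10⁻⁵ mm/N.
So P = 0.617 / 1.636×10⁻⁵ = 37.71 kN, compressive.
σ_{cast iron} = P / A = 37710 / 900 = 41.9 MPa.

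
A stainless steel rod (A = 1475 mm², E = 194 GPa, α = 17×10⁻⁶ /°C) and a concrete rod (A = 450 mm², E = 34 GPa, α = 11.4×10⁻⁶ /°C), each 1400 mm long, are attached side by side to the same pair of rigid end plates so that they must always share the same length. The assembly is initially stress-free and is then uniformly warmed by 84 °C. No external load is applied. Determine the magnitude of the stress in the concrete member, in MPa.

Both members must finish at the same length. With the larger α, the stainless steel tends to over-expand; the plates restrain it, putting the stainless steel in compression and the concrete in tension. With no external load the two internal forces are equal and opposite, magnitude P.
Equating the net (thermal + elastic) strains gives |α₁ − α₂|·ΔT = P·[1/(A₁E₁) + 1/(A₂E₂)].
|α₁ − α₂|·ΔT = 5.6×10⁻⁶ × 84 = 0.0004704.
1/(A₁E₁) + 1/(A₂E₂) = 1/(1475×194×10³) + 1/(450×34×10³) = 6.885×10⁻⁸ N⁻¹.
So P = 0.0004704 / 6.885×10⁻⁸ = 6.832 kN.
σ_{concrete} = P/A₂ = 6832/450 = 15.18 MPa, tensile.

σ ≈ 15.2 MPa (tensile)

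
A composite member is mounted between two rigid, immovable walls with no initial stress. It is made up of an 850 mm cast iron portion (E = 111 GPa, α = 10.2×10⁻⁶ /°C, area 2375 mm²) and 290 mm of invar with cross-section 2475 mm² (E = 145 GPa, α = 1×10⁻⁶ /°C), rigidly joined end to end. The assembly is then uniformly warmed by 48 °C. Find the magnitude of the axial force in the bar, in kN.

P ≈ 107 kN (compressive)

If the supports were absent, the total length change would be Σ αᵢΔT Lᵢ = 10.2×10⁻⁶×48×850 + 1×10⁻⁶×48×290 = 0.4301 mm.
Since the ends are fixed, an axial force P builds up, equal in every segment, with P · Σ Lᵢ/(AᵢEᵢ) = δ_free.
Σ Lᵢ/(AᵢEᵢ) = 850/(2375×111×10³) + 290/(2475×145×10³) = 4.032×10⁻⁶ mm/N.
Hence P = δ_free / Σ(L/AE) = 0.4301/4.032×10⁻⁶ = 106.7 kN (compressive).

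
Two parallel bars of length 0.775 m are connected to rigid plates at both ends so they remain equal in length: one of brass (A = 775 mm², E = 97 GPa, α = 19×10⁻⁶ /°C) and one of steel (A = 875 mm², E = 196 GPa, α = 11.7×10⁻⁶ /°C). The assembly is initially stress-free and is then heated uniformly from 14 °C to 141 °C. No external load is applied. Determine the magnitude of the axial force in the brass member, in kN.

P ≈ 48.5 kN (compressive in the brass)

The brass has the larger α, so on heating it would change length more than the steel if both were free. The rigid plates force a common final length, so the brass is put into compression and the steel into tension, with equal and opposite forces P (no external load).
Setting the final lengths equal and cancelling L: (α₁ − α₂)ΔT = P/(A₁E₁) + P/(A₂E₂).
|α₁ − α₂|·ΔT = 7.3×10⁻⁶ × 127 = 0.0009271.
1/(A₁E₁) + 1/(A₂E₂) = 1/(775×97×10³) + 1/(875×196×10³) = 1.913×10⁻⁸ N⁻¹.
So P = 0.0009271 / 1.913×10⁻⁸ = 48.46 kN.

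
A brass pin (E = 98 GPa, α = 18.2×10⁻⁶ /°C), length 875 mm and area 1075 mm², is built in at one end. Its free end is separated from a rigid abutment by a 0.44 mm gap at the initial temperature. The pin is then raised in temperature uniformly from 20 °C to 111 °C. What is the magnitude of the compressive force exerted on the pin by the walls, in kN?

P ≈ 122 kN

Free thermal elongation = αΔT L = 18.2×10⁻⁶ × 91 × 875 = 1.449 mm.
The gap closes (δ_free > 0.44 mm) and the wall then resists a further 1.449 − 0.44 = 1.009 mm of expansion.
Compatibility: PL/(AE) = 1.009 mm, so σ = P/A = E × (1.009/875) = 113 MPa.
Force on the wall = σA = 113 × 1075 mm² = 121.5 kN.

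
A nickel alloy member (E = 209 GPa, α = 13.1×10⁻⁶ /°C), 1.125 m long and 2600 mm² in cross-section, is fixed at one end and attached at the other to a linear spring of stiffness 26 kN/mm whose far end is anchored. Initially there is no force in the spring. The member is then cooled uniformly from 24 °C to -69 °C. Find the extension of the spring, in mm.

δ ≈ 1.3 mm

The unrestrained thermal change is αΔT L = 13.1×10⁻⁶ × 93 × 1125 = 1.371 mm.
Let P be the tensile force in the spring. The member extends elastically by PL/(AE) and the spring stretches by P/k; together these equal δ_free.
P [ L/(AE) + 1/k ] = δ_free → P [ 1125/(2600×209×10³) + 1/(26×10³) ] = 1.371.
P = 1.371 / 4.053×10⁻⁵ = 33820 N.
Spring extension = P/k = 33820/(26×10³) = 1.301 mm.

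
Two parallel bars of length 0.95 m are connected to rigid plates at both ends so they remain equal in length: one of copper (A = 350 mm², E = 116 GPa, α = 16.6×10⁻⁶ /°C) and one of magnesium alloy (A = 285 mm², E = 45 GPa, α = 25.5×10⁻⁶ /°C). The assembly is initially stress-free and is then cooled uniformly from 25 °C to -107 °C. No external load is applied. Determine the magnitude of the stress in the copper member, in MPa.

Equilibrium of a rigid end plate with no external load gives equal and opposite internal forces ±P in the two members. Since α_{magnesium alloy} > α_{copper}, cooling drives the magnesium alloy into tension and the copper into compression.
Compatibility of the two members (thermal + elastic change equal): (α₁ − α₂)ΔT = P·[1/(A₁E₁) + 1/(A₂E₂)].
|α₁ − α₂|·ΔT = 8.9×10⁻⁶ × 132 = 0.001175.
1/(A₁E₁) + 1/(A₂E₂) = 1/(350×116×10³) + 1/(285×45×10³) = 1.026×10⁻⁷ N⁻¹.
So P = 0.001175 / 1.026×10⁻⁷ = 11.45 kN.
σ_{copper} = P/A₁ = 11450/350 = 32.71 MPa, compressive.

σ ≈ 32.7 MPa (compressive)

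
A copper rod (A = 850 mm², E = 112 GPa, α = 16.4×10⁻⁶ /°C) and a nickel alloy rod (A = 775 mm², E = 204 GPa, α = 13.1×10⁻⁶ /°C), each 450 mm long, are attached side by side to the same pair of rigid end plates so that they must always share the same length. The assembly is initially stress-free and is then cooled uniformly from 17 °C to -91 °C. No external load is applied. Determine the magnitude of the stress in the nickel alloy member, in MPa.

Equilibrium of a rigid end plate with no external load gives equal and opposite internal forces ±P in the two members. Since α_{copper} > α_{nickel alloy}, cooling drives the copper into tension and the nickel alloy into compression.
Setting the final lengths equal and cancelling L: (α₁ − α₂)ΔT = P/(A₁E₁) + P/(A₂E₂).
|α₁ − α₂|·ΔT = 3.3×10⁻⁶ × 108 = 0.0003564.
1/(A₁E₁) + 1/(A₂E₂) = 1/(850×112×10³) + 1/(775×204×10³) = 1.683×10⁻⁸ N⁻¹.
So P = 0.0003564 / 1.683×10⁻⁸ = 21.18 kN.
σ_{nickel alloy} = P/A₂ = 21180/775 = 27.33 MPa, compressive.

σ ≈ 27.3 MPa (compressive)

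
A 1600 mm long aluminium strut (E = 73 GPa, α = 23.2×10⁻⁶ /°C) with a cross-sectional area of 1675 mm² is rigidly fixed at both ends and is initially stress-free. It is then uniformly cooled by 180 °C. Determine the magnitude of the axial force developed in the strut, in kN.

Full restraint means ε = 0, so the stress is σ = EαΔT = 73×10³ × 23.2×10⁻⁶ × 180 = 304.8 MPa.
Axial force P = σA = 304.8 × 1675 = 510600 N = 510.6 kN, tensile.

P ≈ 511 kN (tensile)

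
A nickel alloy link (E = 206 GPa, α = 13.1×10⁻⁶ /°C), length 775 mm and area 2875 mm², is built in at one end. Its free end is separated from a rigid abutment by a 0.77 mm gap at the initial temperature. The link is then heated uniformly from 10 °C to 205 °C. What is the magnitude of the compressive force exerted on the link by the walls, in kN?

P ≈ 924 kN

If the wall were absent the link would grow by αΔT L = 13.1×10⁻⁶ × 195 × 775 = 1.98 mm.
This exceeds the 0.77 mm gap, so the wall pushes back. The portion of expansion that must be recovered elastically is δ_free − gap = 1.98 − 0.77 = 1.21 mm.
So σ = E(δ_free − g)/L = 206×10³ × 1.21/775 = 321.6 MPa.
Force on the wall = σA = 321.6 × 2875 mm² = 924.5 kN.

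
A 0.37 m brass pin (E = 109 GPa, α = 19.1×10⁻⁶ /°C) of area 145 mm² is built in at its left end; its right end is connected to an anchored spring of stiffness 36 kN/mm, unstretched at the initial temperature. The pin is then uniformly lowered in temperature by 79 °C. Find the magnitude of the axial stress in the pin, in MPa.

The unrestrained thermal change is αΔT L = 19.1×10⁻⁶ × 79 × 370 = 0.5583 mm.
Let P be the tensile force in the spring. The pin extends elastically by PL/(AE) and the spring stretches by P/k; together these equal δ_free.
P [ L/(AE) + 1/k ] = δ_free → P [ 370/(145×109×10³) + 1/(36×10³) ] = 0.5583.
P = 0.5583 / 5.119×10⁻⁵ = 10910 N.
σ = P/A = 10910/145 = 75.22 MPa.

σ ≈ 75.2 MPa (tensile)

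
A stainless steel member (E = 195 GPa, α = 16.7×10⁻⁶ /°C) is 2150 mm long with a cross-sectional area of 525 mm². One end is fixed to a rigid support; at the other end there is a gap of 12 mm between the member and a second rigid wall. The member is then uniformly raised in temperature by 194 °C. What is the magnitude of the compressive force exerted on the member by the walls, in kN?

If the wall were absent the member would grow by αΔT L = 16.7×10⁻⁶ × 194 × 2150 = 6.966 mm.
This is smaller than the 12 mm clearance, so the member expands freely without reaching the stop — the stress is zero.

P ≈ 0 kN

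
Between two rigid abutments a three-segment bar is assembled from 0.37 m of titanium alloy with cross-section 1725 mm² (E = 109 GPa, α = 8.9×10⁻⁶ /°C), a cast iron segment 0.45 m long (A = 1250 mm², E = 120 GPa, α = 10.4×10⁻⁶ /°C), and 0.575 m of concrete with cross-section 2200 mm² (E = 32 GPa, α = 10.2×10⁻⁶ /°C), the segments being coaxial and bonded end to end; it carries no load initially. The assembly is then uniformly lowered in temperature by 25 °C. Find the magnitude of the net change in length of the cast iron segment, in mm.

|ΔL| ≈ 0.038 mm

With the walls removed the bar would change length by δ_free = Σ αᵢΔT Lᵢ = 8.9×10⁻⁶×25×370 + 10.4×10⁻⁶×25×450 + 10.2×10⁻⁶×25×575 = 0.3459 mm.
The rigid supports impose zero overall length change; the single axial force P common to all segments must satisfy P Σ Lᵢ/(AᵢEᵢ) = δ_free.
The series flexibility is Σ Lᵢ/(AᵢEᵢ) = 370/(1725×109×10³) + 450/(1250×120×10³) + 575/(2200×32×10³) = 1.314×10⁻⁵ mm/N.
Hence P = δ_free / Σ(L/AE) = 0.3459/1.314×10⁻⁵ = 26.34 kN (tensile).
For the cast iron segment, free thermal change = 10.4×10⁻⁶×25×450 = 0.117 mm and elastic change from P = 26340×450/(1250×120×10³) = 0.07901 mm; these oppose, so the net change is 0.038 mm (segment shortens).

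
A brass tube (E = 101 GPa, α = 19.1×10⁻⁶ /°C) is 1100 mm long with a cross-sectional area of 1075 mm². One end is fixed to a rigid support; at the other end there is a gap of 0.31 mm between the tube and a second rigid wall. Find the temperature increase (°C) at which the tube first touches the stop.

Contact occurs when the free expansion equals the gap: αΔT L = 0.31 mm.
ΔT = 0.31 / (19.1×10⁻⁶ × 1100) = 14.75 °C.

ΔT ≈ 14.8 °C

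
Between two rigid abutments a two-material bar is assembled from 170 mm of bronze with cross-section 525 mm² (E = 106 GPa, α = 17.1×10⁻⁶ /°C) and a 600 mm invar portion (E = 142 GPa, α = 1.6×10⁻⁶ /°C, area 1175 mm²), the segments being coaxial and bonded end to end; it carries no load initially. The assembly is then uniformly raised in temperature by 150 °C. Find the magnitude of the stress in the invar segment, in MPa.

With the walls removed the bar would change length by δ_free = Σ αᵢΔT Lᵢ = 17.1×10⁻⁶×150×170 + 1.6×10⁻⁶×150×600 = 0.5801 mm.
The walls prevent any net length change, so an axial force P (same in every segment) develops. Compatibility: P · Σ Lᵢ/(AᵢEᵢ) = δ_free.
The series flexibility is Σ Lᵢ/(AᵢEᵢ) = 170/(525×106×10³) + 600/(1175×142×10³) = 6.651×10⁻⁶ mm/N.
P = 0.5801 / 6.651×10⁻⁶ = 87210 N = 87.21 kN, compressive.
σ_{invar} = P / A = 87210 / 1175 = 74.23 MPa.

σ ≈ 74.2 MPa (compressive)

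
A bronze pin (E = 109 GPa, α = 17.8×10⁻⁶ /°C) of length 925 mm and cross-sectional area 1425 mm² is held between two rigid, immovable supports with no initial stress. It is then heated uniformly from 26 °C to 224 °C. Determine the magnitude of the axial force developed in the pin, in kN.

With zero net strain, σ = E·αΔT = 109 GPa × 17.8×10⁻⁶ × 198 = 384.2 MPa.
P = AEαΔT = 1425 × 109×10³ × 17.8×10⁻⁶ × 198 = 547.4 kN (compressive).

P ≈ 547 kN (compressive)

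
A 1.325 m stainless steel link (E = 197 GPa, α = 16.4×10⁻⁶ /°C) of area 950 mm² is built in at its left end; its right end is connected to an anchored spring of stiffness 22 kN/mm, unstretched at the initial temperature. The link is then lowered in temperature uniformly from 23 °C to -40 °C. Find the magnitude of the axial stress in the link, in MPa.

σ ≈ 27.4 MPa (tensile)

Free thermal contraction: δ_free = αΔT L = 16.4×10⁻⁶ × 63 × 1325 = 1.369 mm.
With a force P in the spring, the elastic change of the link is PL/(AE) and that of the spring is P/k; compatibility requires their sum to equal δ_free.
P [ L/(AE) + 1/k ] = δ_free → P [ 1325/(950×197×10³) + 1/(22×10³) ] = 1.369.
P = 1.369 / 5.253×10⁻⁵ = 26060 N.
σ = P/A = 26060/950 = 27.43 MPa.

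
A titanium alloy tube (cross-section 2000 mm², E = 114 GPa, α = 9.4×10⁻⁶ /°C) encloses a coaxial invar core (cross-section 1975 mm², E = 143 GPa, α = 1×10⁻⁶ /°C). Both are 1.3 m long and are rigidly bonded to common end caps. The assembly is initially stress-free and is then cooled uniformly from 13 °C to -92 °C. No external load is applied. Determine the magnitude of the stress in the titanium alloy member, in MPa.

σ ≈ 55.6 MPa (tensile)

The titanium alloy has the larger α, so on cooling it would change length more than the invar if both were free. The rigid plates force a common final length, so the titanium alloy is put into tension and the invar into compression, with equal and opposite forces P (no external load).
Setting the final lengths equal and cancelling L: (α₁ − α₂)ΔT = P/(A₁E₁) + P/(A₂E₂).
|α₁ − α₂|·ΔT = 8.4×10⁻⁶ × 105 = 0.000882.
1/(A₁E₁) + 1/(A₂E₂) = 1/(2000×114×10³) + 1/(1975×143×10³) = 7.927×10⁻⁹ N⁻¹.
So P = 0.000882 / 7.927×10⁻⁹ = 111.3 kN.
σ_{titanium alloy} = P/A₁ = 111300/2000 = 55.63 MPa, tensile.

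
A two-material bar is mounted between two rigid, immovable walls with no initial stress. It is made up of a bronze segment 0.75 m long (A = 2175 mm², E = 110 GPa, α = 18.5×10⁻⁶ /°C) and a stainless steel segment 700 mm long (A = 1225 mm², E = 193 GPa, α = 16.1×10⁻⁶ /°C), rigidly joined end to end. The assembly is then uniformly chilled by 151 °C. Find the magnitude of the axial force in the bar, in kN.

P ≈ 623 kN (tensile)

Free thermal contraction of the whole bar: Σ αᵢΔT Lᵢ = 18.5×10⁻⁶×151×750 + 16.1×10⁻⁶×151×700 = 3.797 mm.
The walls prevent any net length change, so an axial force P (same in every segment) develops. Compatibility: P · Σ Lᵢ/(AᵢEᵢ) = δ_free.
The series flexibility is Σ Lᵢ/(AᵢEᵢ) = 750/(2175×110×10³) + 700/(1225×193×10³) = 6.096×10⁻⁶ mm/N.
P = 3.797 / 6.096×10⁻⁶ = 622900 N = 622.9 kN, tensile.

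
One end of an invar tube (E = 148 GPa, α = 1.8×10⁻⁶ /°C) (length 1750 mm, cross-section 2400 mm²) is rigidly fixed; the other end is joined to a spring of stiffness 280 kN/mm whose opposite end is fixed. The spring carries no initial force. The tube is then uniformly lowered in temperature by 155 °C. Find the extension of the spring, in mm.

δ ≈ 0.205 mm

The unrestrained thermal change is αΔT L = 1.8×10⁻⁶ × 155 × 1750 = 0.4883 mm.
Let P be the tensile force in the spring. The tube extends elastically by PL/(AE) and the spring stretches by P/k; together these equal δ_free.
So P = δ_free / [L/(AE) + 1/k] = 0.4883 / [ 1750/(2400×148×10³) + 1/(280×10³) ].
P = 0.4883 / 8.498×10⁻⁶ = 57450 N.
Spring extension = P/k = 57450/(280×10³) = 0.2052 mm.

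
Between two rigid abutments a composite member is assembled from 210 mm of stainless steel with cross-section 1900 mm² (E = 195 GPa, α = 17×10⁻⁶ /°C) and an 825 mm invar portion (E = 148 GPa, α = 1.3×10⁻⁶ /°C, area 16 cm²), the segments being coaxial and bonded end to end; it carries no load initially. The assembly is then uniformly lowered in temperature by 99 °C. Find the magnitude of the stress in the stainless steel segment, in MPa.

Free thermal contraction of the whole bar: Σ αᵢΔT Lᵢ = 17×10⁻⁶×99×210 + 1.3×10⁻⁶×99×825 = 0.4596 mm.
The walls prevent any net length change, so an axial force P (same in every segment) develops. Compatibility: P · Σ Lᵢ/(AᵢEᵢ) = δ_free.
Σ Lᵢ/(AᵢEᵢ) = 210/(1900×195×10³) + 825/(1600×148×10³) = 4.051×10⁻⁶ mm/N.
So P = 0.4596 / 4.051×10⁻⁶ = 113.5 kN, tensile.
σ_{stainless steel} = P / A = 113500 / 1900 = 59.72 MPa.

σ ≈ 59.7 MPa (tensile)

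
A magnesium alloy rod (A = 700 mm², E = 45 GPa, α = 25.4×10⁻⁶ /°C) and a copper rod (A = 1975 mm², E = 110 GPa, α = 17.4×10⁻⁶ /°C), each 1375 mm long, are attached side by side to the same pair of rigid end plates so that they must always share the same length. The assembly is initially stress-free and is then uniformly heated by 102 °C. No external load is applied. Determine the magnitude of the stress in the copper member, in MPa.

The magnesium alloy has the larger α, so on heating it would change length more than the copper if both were free. The rigid plates force a common final length, so the magnesium alloy is put into compression and the copper into tension, with equal and opposite forces P (no external load).
Equating the net (thermal + elastic) strains gives |α₁ − α₂|·ΔT = P·[1/(A₁E₁) + 1/(A₂E₂)].
|α₁ − α₂|·ΔT = 8×10⁻⁶ × 102 = 0.000816.
1/(A₁E₁) + 1/(A₂E₂) = 1/(700×45×10³) + 1/(1975×110×10³) = 3.635×10⁻⁸ N⁻¹.
So P = 0.000816 / 3.635×10⁻⁸ = 22.45 kN.
σ_{copper} = P/A₂ = 22450/1975 = 11.37 MPa, tensile.

σ ≈ 11.4 MPa (tensile)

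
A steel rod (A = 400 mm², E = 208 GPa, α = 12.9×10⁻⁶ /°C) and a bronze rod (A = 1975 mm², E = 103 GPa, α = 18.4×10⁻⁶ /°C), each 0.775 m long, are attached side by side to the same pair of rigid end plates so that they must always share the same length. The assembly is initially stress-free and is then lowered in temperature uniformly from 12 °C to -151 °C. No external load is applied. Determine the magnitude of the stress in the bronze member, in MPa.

σ ≈ 26.8 MPa (tensile)

Equilibrium of a rigid end plate with no external load gives equal and opposite internal forces ±P in the two members. Since α_{bronze} > α_{steel}, cooling drives the bronze into tension and the steel into compression.
Compatibility of the two members (thermal + elastic change equal): (α₁ − α₂)ΔT = P·[1/(A₁E₁) + 1/(A₂E₂)].
|α₁ − α₂|·ΔT = 5.5×10⁻⁶ × 163 = 0.0008965.
1/(A₁E₁) + 1/(A₂E₂) = 1/(400×208×10³) + 1/(1975×103×10³) = 1.694×10⁻⁸ N⁻¹.
P = 0.0008965 / 1.694×10⁻⁸ = 52940 N = 52.94 kN.
σ_{bronze} = P/A₂ = 52940/1975 = 26.8 MPa, tensile.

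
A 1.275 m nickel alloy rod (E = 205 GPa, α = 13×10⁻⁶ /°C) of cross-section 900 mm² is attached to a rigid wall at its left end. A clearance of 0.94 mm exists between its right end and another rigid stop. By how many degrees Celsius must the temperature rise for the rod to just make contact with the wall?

ΔT ≈ 56.7 °C

Contact occurs when the free expansion equals the gap: αΔT L = 0.94 mm.
So ΔT = g/(αL) = 0.94/(13×10⁻⁶ × 1275) = 56.71 °C.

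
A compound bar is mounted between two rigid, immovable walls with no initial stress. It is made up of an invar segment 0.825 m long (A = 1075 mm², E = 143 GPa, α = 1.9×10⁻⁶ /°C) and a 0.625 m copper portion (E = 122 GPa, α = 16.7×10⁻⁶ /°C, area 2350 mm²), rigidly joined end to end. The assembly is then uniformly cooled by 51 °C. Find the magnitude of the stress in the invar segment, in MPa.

σ ≈ 75.5 MPa (tensile)

Free thermal contraction of the whole bar: Σ αᵢΔT Lᵢ = 1.9×10⁻⁶×51×825 + 16.7×10⁻⁶×51×625 = 0.6123 mm.
The walls prevent any net length change, so an axial force P (same in every segment) develops. Compatibility: P · Σ Lᵢ/(AᵢEᵢ) = δ_free.
The series flexibility is Σ Lᵢ/(AᵢEᵢ) = 825/(1075×143×10³) + 625/(2350×122×10³) = 7.547×10⁻⁶ mm/N.
So P = 0.6123 / 7.547×10⁻⁶ = 81.13 kN, tensile.
σ_{invar} = P / A = 81130 / 1075 = 75.47 MPa.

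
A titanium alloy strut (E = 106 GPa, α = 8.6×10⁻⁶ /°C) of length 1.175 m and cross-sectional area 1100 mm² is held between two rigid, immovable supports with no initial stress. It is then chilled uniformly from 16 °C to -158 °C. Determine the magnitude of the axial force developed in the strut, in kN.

The ends cannot move, so σ = EαΔT = 106×10³ × 8.6×10⁻⁶ × 174 = 158.6 MPa.
P = AEαΔT = 1100 × 106×10³ × 8.6×10⁻⁶ × 174 = 174.5 kN (tensile).

P ≈ 174 kN (tensile)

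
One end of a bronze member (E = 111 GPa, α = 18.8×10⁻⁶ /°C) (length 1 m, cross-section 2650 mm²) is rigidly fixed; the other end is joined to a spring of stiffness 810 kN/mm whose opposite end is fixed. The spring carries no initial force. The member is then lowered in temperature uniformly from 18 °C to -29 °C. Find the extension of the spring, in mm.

If the spring were absent the member would shorten by αΔT L = 18.8×10⁻⁶ × 47 × 1000 = 0.8836 mm.
Let P be the tensile force in the spring. The member extends elastically by PL/(AE) and the spring stretches by P/k; together these equal δ_free.
P [ L/(AE) + 1/k ] = δ_free → P [ 1000/(2650×111×10³) + 1/(810×10³) ] = 0.8836.
P = 0.8836 / 4.634×10⁻⁶ = 190700 N.
Spring extension = P/k = 190700/(810×10³) = 0.2354 mm.

δ ≈ 0.235 mm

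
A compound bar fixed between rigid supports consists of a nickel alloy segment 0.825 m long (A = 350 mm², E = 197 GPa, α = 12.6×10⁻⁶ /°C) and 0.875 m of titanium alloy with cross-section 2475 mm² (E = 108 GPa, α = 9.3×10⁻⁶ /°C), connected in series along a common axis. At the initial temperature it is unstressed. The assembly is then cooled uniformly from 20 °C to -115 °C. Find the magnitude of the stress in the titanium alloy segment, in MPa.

σ ≈ 66.3 MPa (tensile)

Free thermal contraction of the whole bar: Σ αᵢΔT Lᵢ = 12.6×10⁻⁶×135×825 + 9.3×10⁻⁶×135×875 = 2.502 mm.
The walls prevent any net length change, so an axial force P (same in every segment) develops. Compatibility: P · Σ Lᵢ/(AᵢEᵢ) = δ_free.
Σ Lᵢ/(AᵢEᵢ) = 825/(350×197×10³) + 875/(2475×108×10³) = 1.524×10⁻⁵ mm/N.
P = 2.502 / 1.524×10⁻⁵ = 164200 N = 164.2 kN, tensile.
σ_{titanium alloy} = P / A = 164200 / 2475 = 66.34 MPa.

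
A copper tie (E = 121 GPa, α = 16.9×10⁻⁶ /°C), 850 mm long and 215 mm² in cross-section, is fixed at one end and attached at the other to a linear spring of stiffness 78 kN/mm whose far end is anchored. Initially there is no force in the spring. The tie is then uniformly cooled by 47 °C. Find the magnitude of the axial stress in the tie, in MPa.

If the spring were absent the tie would shorten by αΔT L = 16.9×10⁻⁶ × 47 × 850 = 0.6752 mm.
With a force P in the spring, the elastic change of the tie is PL/(AE) and that of the spring is P/k; compatibility requires their sum to equal δ_free.
So P = δ_free / [L/(AE) + 1/k] = 0.6752 / [ 850/(215×121×10³) + 1/(78×10³) ].
P = 0.6752 / 4.549×10⁻⁵ = 14840 N.
σ = P/A = 14840/215 = 69.03 MPa.

σ ≈ 69 MPa (tensile)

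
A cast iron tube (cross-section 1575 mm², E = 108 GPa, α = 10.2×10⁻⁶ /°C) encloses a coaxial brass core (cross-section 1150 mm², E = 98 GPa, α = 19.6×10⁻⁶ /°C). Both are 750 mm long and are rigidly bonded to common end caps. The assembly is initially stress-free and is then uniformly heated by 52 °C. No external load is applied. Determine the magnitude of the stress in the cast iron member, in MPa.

The brass has the larger α, so on heating it would change length more than the cast iron if both were free. The rigid plates force a common final length, so the brass is put into compression and the cast iron into tension, with equal and opposite forces P (no external load).
Setting the final lengths equal and cancelling L: (α₁ − α₂)ΔT = P/(A₁E₁) + P/(A₂E₂).
|α₁ − α₂|·ΔT = 9.4×10⁻⁶ × 52 = 0.0004888.
1/(A₁E₁) + 1/(A₂E₂) = 1/(1575×108×10³) + 1/(1150×98×10³) = 1.475×10⁻⁸ N⁻¹.
So P = 0.0004888 / 1.475×10⁻⁸ = 33.13 kN.
σ_{cast iron} = P/A₁ = 33130/1575 = 21.04 MPa, tensile.

σ ≈ 21 MPa (tensile)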